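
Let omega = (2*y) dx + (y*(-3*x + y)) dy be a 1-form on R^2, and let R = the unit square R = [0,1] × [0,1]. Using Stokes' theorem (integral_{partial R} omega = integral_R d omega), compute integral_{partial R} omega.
integral_(partial R) omega = -7/2

Stokes: integral_partial_R omega = integral_R d omega with d omega = (∂Q/∂x - ∂P/∂y) dx ∧ dy.
  ∂Q/∂x = -3*y
  ∂P/∂y = 2
  integrand = ∂Q/∂x - ∂P/∂y = -3*y - 2.
Integrating over R: integral_0^1 integral_0^1 (-3*y - 2) dx dy = -7/2.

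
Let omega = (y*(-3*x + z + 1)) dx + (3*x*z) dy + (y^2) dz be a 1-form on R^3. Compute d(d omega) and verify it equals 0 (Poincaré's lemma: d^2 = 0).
d(d omega) = 0

Step 1: d omega = sum_{i<j} (∂f_j/∂x_i - ∂f_i/∂x_j) dx_i ∧ dx_j:
  coeff of dx ∧ dy: 3*x + 2*z - 1
  coeff of dx ∧ dz: -y
  coeff of dy ∧ dz: -3*x + 2*y
Step 2: Apply d again to each 2-form coefficient. The only possible 3-form in R^3 is dx ∧ dy ∧ dz, with coefficient
  ∂(coeff of dy∧dz)/∂x - ∂(coeff of dx∧dz)/∂y + ∂(coeff of dx∧dy)/∂z
  = ∂/∂x (-3*x + 2*y) - ∂/∂y (-y) + ∂/∂z (3*x + 2*z - 1).
Each of these terms simplifies to sums of mixed partials that cancel in pairs. The result is 0 (by equality of mixed partials for smooth functions — Schwarz / Clairaut).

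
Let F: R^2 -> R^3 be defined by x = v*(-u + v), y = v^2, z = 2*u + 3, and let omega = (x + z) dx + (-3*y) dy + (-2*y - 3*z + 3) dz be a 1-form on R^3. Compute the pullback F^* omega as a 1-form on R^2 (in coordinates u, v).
F^* omega = (u*v^2 - 2*u*v - 12*u - v^3 - 4*v^2 - 3*v - 12) du + (u^2*v - 2*u^2 - 3*u*v^2 + 4*u*v - 3*u - 4*v^3 + 6*v) dv

Using F^*(f dg) = (f ∘ F) d(g ∘ F), substitute each coordinate x_i by F_i(u, v) in f_i, and replace dx_i by d F_i = (∂F_i/∂u) du + (∂F_i/∂v) dv.
  For the x component: f_1(F) = -u*v + 2*u + v^2 + 3; d F_1 = (-v) du + (-u + 2*v) dv
  For the y component: f_2(F) = -3*v^2; d F_2 = (0) du + (2*v) dv
  For the z component: f_3(F) = -6*u - 2*v^2 - 6; d F_3 = (2) du + (0) dv
Combining and collecting du, dv coefficients:
  coeff of du: u*v^2 - 2*u*v - 12*u - v^3 - 4*v^2 - 3*v - 12
  coeff of dv: u^2*v - 2*u^2 - 3*u*v^2 + 4*u*v - 3*u - 4*v^3 + 6*v
F^* omega = (u*v^2 - 2*u*v - 12*u - v^3 - 4*v^2 - 3*v - 12) du + (u^2*v - 2*u^2 - 3*u*v^2 + 4*u*v - 3*u - 4*v^3 + 6*v) dv.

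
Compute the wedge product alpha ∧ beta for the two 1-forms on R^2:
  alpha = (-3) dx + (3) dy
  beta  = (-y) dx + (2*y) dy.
alpha ∧ beta = (-3*y) dx ∧ dy

Distribute the wedge, using dx_i ∧ dx_j = -dx_j ∧ dx_i and dx_i ∧ dx_i = 0. For each pair (i, j) with i < j, the coefficient of dx_i ∧ dx_j in alpha ∧ beta is (alpha_i * beta_j - alpha_j * beta_i). Collecting: alpha ∧ beta = (-3*y) dx ∧ dy.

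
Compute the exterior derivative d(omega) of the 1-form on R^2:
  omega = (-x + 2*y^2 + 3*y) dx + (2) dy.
d(omega) = (-4*y - 3) dx ∧ dy

For a 1-form omega = sum_i f_i dx_i, the exterior derivative is
  d(omega) = sum_{i < j} (∂f_j/∂x_i - ∂f_i/∂x_j) dx_i ∧ dx_j.
  coefficient of dx ∧ dy: ∂f_2/∂x - ∂f_1/∂y = ∂(2)/∂x - ∂(-x + 2*y^2 + 3*y)/∂y = -4*y - 3
Assembling: d(omega) = (-4*y - 3) dx ∧ dy.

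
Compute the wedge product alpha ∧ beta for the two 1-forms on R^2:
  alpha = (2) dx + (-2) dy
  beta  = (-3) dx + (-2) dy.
alpha ∧ beta = (-10) dx ∧ dy

Distribute the wedge, using dx_i ∧ dx_j = -dx_j ∧ dx_i and dx_i ∧ dx_i = 0. For each pair (i, j) with i < j, the coefficient of dx_i ∧ dx_j in alpha ∧ beta is (alpha_i * beta_j - alpha_j * beta_i). Collecting: alpha ∧ beta = (-10) dx ∧ dy.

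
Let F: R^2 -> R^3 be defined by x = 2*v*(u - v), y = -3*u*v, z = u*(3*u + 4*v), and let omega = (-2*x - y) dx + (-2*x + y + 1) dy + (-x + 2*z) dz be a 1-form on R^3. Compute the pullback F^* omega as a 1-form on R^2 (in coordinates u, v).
F^* omega = (36*u^3 + 60*u^2*v + 55*u*v^2 + 4*v^3 - 3*v) du + (24*u^3 + 43*u^2*v + 8*u*v^2 - 3*u - 16*v^3) dv

Using F^*(f dg) = (f ∘ F) d(g ∘ F), substitute each coordinate x_i by F_i(u, v) in f_i, and replace dx_i by d F_i = (∂F_i/∂u) du + (∂F_i/∂v) dv.
  For the x component: f_1(F) = v*(-u + 4*v); d F_1 = (2*v) du + (2*u - 4*v) dv
  For the y component: f_2(F) = -7*u*v + 4*v^2 + 1; d F_2 = (-3*v) du + (-3*u) dv
  For the z component: f_3(F) = 6*u^2 + 6*u*v + 2*v^2; d F_3 = (6*u + 4*v) du + (4*u) dv
Combining and collecting du, dv coefficients:
  coeff of du: 36*u^3 + 60*u^2*v + 55*u*v^2 + 4*v^3 - 3*v
  coeff of dv: 24*u^3 + 43*u^2*v + 8*u*v^2 - 3*u - 16*v^3
F^* omega = (36*u^3 + 60*u^2*v + 55*u*v^2 + 4*v^3 - 3*v) du + (24*u^3 + 43*u^2*v + 8*u*v^2 - 3*u - 16*v^3) dv.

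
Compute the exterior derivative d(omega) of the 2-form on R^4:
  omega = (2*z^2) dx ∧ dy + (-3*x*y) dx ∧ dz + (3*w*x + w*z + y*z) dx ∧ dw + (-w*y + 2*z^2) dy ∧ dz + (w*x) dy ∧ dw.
d(omega) = (3*x + 4*z) dx ∧ dy ∧ dz + (w - z) dx ∧ dy ∧ dw + (-w - y) dx ∧ dz ∧ dw + (-y) dy ∧ dz ∧ dw

For a 2-form omega = sum_{i<j} g_{ij} dx_i ∧ dx_j, the exterior derivative is
  d(omega) = sum_{i<j} d(g_{ij}) ∧ dx_i ∧ dx_j = sum_{i<j, k} (∂g_{ij}/∂x_k) dx_k ∧ dx_i ∧ dx_j.
Expand each term, using dx_k ∧ dx_i ∧ dx_j = sgn(permutation) dx_{(a)} ∧ dx_{(b)} ∧ dx_{(c)} with (a < b < c) sorted:
  d(2*z^2) includes (∂/∂z)(2*z^2) dz = (4*z) dz, which multiplied by dx ∧ dy gives (4*z) dx ∧ dy ∧ dz
  d(-3*x*y) includes (∂/∂y)(-3*x*y) dy = (-3*x) dy, which multiplied by dx ∧ dz gives (3*x) dx ∧ dy ∧ dz
  d(3*w*x + w*z + y*z) includes (∂/∂y)(3*w*x + w*z + y*z) dy = (z) dy, which multiplied by dx ∧ dw gives (-z) dx ∧ dy ∧ dw
  d(3*w*x + w*z + y*z) includes (∂/∂z)(3*w*x + w*z + y*z) dz = (w + y) dz, which multiplied by dx ∧ dw gives (-w - y) dx ∧ dz ∧ dw
  d(-w*y + 2*z^2) includes (∂/∂w)(-w*y + 2*z^2) dw = (-y) dw, which multiplied by dy ∧ dz gives (-y) dy ∧ dz ∧ dw
  d(w*x) includes (∂/∂x)(w*x) dx = (w) dx, which multiplied by dy ∧ dw gives (w) dx ∧ dy ∧ dw
Collecting like 3-forms: d(omega) = (3*x + 4*z) dx ∧ dy ∧ dz + (w - z) dx ∧ dy ∧ dw + (-w - y) dx ∧ dz ∧ dw + (-y) dy ∧ dz ∧ dw.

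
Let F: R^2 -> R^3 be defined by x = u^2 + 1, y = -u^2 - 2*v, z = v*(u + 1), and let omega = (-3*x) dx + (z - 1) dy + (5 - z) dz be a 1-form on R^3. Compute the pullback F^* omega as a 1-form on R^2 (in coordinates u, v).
F^* omega = (-6*u^3 - 2*u^2*v - u*v^2 - 2*u*v - 4*u - v^2 + 5*v) du + (-u^2*v - 4*u*v + 5*u - 3*v + 7) dv

Using F^*(f dg) = (f ∘ F) d(g ∘ F), substitute each coordinate x_i by F_i(u, v) in f_i, and replace dx_i by d F_i = (∂F_i/∂u) du + (∂F_i/∂v) dv.
  For the x component: f_1(F) = -3*u^2 - 3; d F_1 = (2*u) du + (0) dv
  For the y component: f_2(F) = u*v + v - 1; d F_2 = (-2*u) du + (-2) dv
  For the z component: f_3(F) = -u*v - v + 5; d F_3 = (v) du + (u + 1) dv
Combining and collecting du, dv coefficients:
  coeff of du: -6*u^3 - 2*u^2*v - u*v^2 - 2*u*v - 4*u - v^2 + 5*v
  coeff of dv: -u^2*v - 4*u*v + 5*u - 3*v + 7
F^* omega = (-6*u^3 - 2*u^2*v - u*v^2 - 2*u*v - 4*u - v^2 + 5*v) du + (-u^2*v - 4*u*v + 5*u - 3*v + 7) dv.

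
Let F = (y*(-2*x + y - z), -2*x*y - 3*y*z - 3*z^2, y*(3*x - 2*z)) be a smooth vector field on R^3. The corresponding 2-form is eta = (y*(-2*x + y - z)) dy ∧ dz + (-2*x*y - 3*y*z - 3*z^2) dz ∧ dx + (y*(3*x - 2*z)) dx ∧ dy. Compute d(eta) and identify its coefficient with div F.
d(eta) = (-2*x - 4*y - 3*z) dx ∧ dy ∧ dz; div F = -2*x - 4*y - 3*z

For a 2-form in R^3 of the form above, applying d gives a 3-form with coefficient ∂P/∂x + ∂Q/∂y + ∂R/∂z:
  ∂P/∂x = -2*y
  ∂Q/∂y = -2*x - 3*z
  ∂R/∂z = -2*y
Sum = -2*x - 4*y - 3*z, which is exactly div F.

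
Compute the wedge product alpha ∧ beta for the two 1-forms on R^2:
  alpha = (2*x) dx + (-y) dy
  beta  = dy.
alpha ∧ beta = (2*x) dx ∧ dy

Distribute the wedge, using dx_i ∧ dx_j = -dx_j ∧ dx_i and dx_i ∧ dx_i = 0. For each pair (i, j) with i < j, the coefficient of dx_i ∧ dx_j in alpha ∧ beta is (alpha_i * beta_j - alpha_j * beta_i). Collecting: alpha ∧ beta = (2*x) dx ∧ dy.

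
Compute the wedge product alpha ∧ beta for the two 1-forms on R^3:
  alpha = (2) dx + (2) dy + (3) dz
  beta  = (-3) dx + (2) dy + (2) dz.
alpha ∧ beta = (10) dx ∧ dy + (13) dx ∧ dz + (-2) dy ∧ dz

Distribute the wedge, using dx_i ∧ dx_j = -dx_j ∧ dx_i and dx_i ∧ dx_i = 0. For each pair (i, j) with i < j, the coefficient of dx_i ∧ dx_j in alpha ∧ beta is (alpha_i * beta_j - alpha_j * beta_i). Collecting: alpha ∧ beta = (10) dx ∧ dy + (13) dx ∧ dz + (-2) dy ∧ dz.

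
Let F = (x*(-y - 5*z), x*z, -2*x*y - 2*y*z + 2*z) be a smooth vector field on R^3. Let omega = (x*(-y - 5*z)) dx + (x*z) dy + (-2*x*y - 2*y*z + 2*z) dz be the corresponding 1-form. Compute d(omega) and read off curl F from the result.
d(omega) = (-3*x - 2*z) dy ∧ dz + (-5*x + 2*y) dz ∧ dx + (x + z) dx ∧ dy; curl F = (-3*x - 2*z, -5*x + 2*y, x + z)

d omega = sum_{i<j} (∂f_j/∂x_i - ∂f_i/∂x_j) dx_i ∧ dx_j. Under the identification (dy ∧ dz, dz ∧ dx, dx ∧ dy) ↔ (e_x, e_y, e_z), the coefficients are exactly the components of curl F. Compute:
  ∂R/∂y - ∂Q/∂z = (-2*x - 2*z) - (x) = -3*x - 2*z
  ∂P/∂z - ∂R/∂x = (-5*x) - (-2*y) = -5*x + 2*y
  ∂Q/∂x - ∂P/∂y = (z) - (-x) = x + z.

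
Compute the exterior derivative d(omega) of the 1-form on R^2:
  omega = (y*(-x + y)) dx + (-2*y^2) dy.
d(omega) = (x - 2*y) dx ∧ dy

For a 1-form omega = sum_i f_i dx_i, the exterior derivative is
  d(omega) = sum_{i < j} (∂f_j/∂x_i - ∂f_i/∂x_j) dx_i ∧ dx_j.
  coefficient of dx ∧ dy: ∂f_2/∂x - ∂f_1/∂y = ∂(-2*y^2)/∂x - ∂(y*(-x + y))/∂y = x - 2*y
Assembling: d(omega) = (x - 2*y) dx ∧ dy.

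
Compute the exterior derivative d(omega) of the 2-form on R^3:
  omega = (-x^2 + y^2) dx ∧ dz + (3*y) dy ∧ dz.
d(omega) = (-2*y) dx ∧ dy ∧ dz

For a 2-form omega = sum_{i<j} g_{ij} dx_i ∧ dx_j, the exterior derivative is
  d(omega) = sum_{i<j} d(g_{ij}) ∧ dx_i ∧ dx_j = sum_{i<j, k} (∂g_{ij}/∂x_k) dx_k ∧ dx_i ∧ dx_j.
Expand each term, using dx_k ∧ dx_i ∧ dx_j = sgn(permutation) dx_{(a)} ∧ dx_{(b)} ∧ dx_{(c)} with (a < b < c) sorted:
  d(-x^2 + y^2) includes (∂/∂y)(-x^2 + y^2) dy = (2*y) dy, which multiplied by dx ∧ dz gives (-2*y) dx ∧ dy ∧ dz
Collecting like 3-forms: d(omega) = (-2*y) dx ∧ dy ∧ dz.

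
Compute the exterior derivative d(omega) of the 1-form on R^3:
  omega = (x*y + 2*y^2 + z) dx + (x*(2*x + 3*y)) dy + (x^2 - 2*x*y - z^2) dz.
d(omega) = (3*x - y) dx ∧ dy + (2*x - 2*y - 1) dx ∧ dz + (-2*x) dy ∧ dz

For a 1-form omega = sum_i f_i dx_i, the exterior derivative is
  d(omega) = sum_{i < j} (∂f_j/∂x_i - ∂f_i/∂x_j) dx_i ∧ dx_j.
  coefficient of dx ∧ dy: ∂f_2/∂x - ∂f_1/∂y = ∂(x*(2*x + 3*y))/∂x - ∂(x*y + 2*y^2 + z)/∂y = 3*x - y
  coefficient of dx ∧ dz: ∂f_3/∂x - ∂f_1/∂z = ∂(x^2 - 2*x*y - z^2)/∂x - ∂(x*y + 2*y^2 + z)/∂z = 2*x - 2*y - 1
  coefficient of dy ∧ dz: ∂f_3/∂y - ∂f_2/∂z = ∂(x^2 - 2*x*y - z^2)/∂y - ∂(x*(2*x + 3*y))/∂z = -2*x
Assembling: d(omega) = (3*x - y) dx ∧ dy + (2*x - 2*y - 1) dx ∧ dz + (-2*x) dy ∧ dz.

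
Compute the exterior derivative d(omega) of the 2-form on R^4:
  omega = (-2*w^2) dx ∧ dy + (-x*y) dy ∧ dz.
d(omega) = (-4*w) dx ∧ dy ∧ dw + (-y) dx ∧ dy ∧ dz

For a 2-form omega = sum_{i<j} g_{ij} dx_i ∧ dx_j, the exterior derivative is
  d(omega) = sum_{i<j} d(g_{ij}) ∧ dx_i ∧ dx_j = sum_{i<j, k} (∂g_{ij}/∂x_k) dx_k ∧ dx_i ∧ dx_j.
Expand each term, using dx_k ∧ dx_i ∧ dx_j = sgn(permutation) dx_{(a)} ∧ dx_{(b)} ∧ dx_{(c)} with (a < b < c) sorted:
  d(-2*w^2) includes (∂/∂w)(-2*w^2) dw = (-4*w) dw, which multiplied by dx ∧ dy gives (-4*w) dx ∧ dy ∧ dw
  d(-x*y) includes (∂/∂x)(-x*y) dx = (-y) dx, which multiplied by dy ∧ dz gives (-y) dx ∧ dy ∧ dz
Collecting like 3-forms: d(omega) = (-4*w) dx ∧ dy ∧ dw + (-y) dx ∧ dy ∧ dz.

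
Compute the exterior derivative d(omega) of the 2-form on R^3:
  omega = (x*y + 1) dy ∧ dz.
d(omega) = (y) dx ∧ dy ∧ dz

For a 2-form omega = sum_{i<j} g_{ij} dx_i ∧ dx_j, the exterior derivative is
  d(omega) = sum_{i<j} d(g_{ij}) ∧ dx_i ∧ dx_j = sum_{i<j, k} (∂g_{ij}/∂x_k) dx_k ∧ dx_i ∧ dx_j.
Expand each term, using dx_k ∧ dx_i ∧ dx_j = sgn(permutation) dx_{(a)} ∧ dx_{(b)} ∧ dx_{(c)} with (a < b < c) sorted:
  d(x*y + 1) includes (∂/∂x)(x*y + 1) dx = (y) dx, which multiplied by dy ∧ dz gives (y) dx ∧ dy ∧ dz
Collecting like 3-forms: d(omega) = (y) dx ∧ dy ∧ dz.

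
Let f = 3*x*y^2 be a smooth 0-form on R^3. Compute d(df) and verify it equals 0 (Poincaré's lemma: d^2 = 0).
d(df) = 0

Step 1: df = sum_i (∂f/∂x_i) dx_i = (3*y^2) dx + (6*x*y) dy + (0) dz.
Step 2: Apply d again. Using the 1-form formula, the coefficient of dx ∧ dy in d(df) is ∂^2 f/∂x ∂y - ∂^2 f/∂y ∂x = (6*y) - (6*y) = 0 (equality of mixed partials for smooth f).
Similarly for dx ∧ dz and dy ∧ dz — all coefficients vanish. So d(df) = 0.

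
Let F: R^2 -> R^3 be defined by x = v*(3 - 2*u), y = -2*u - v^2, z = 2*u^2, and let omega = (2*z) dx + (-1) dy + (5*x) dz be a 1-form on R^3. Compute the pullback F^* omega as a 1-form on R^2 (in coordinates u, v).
F^* omega = (-48*u^2*v + 60*u*v + 2) du + (-8*u^3 + 12*u^2 + 2*v) dv

Using F^*(f dg) = (f ∘ F) d(g ∘ F), substitute each coordinate x_i by F_i(u, v) in f_i, and replace dx_i by d F_i = (∂F_i/∂u) du + (∂F_i/∂v) dv.
  For the x component: f_1(F) = 4*u^2; d F_1 = (-2*v) du + (3 - 2*u) dv
  For the y component: f_2(F) = -1; d F_2 = (-2) du + (-2*v) dv
  For the z component: f_3(F) = 5*v*(3 - 2*u); d F_3 = (4*u) du + (0) dv
Combining and collecting du, dv coefficients:
  coeff of du: -48*u^2*v + 60*u*v + 2
  coeff of dv: -8*u^3 + 12*u^2 + 2*v
F^* omega = (-48*u^2*v + 60*u*v + 2) du + (-8*u^3 + 12*u^2 + 2*v) dv.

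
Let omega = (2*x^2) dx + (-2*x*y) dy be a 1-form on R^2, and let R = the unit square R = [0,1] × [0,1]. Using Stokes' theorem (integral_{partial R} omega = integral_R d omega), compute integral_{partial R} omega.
integral_(partial R) omega = -1

Stokes: integral_partial_R omega = integral_R d omega with d omega = (∂Q/∂x - ∂P/∂y) dx ∧ dy.
  ∂Q/∂x = -2*y
  ∂P/∂y = 0
  integrand = ∂Q/∂x - ∂P/∂y = -2*y.
Integrating over R: integral_0^1 integral_0^1 (-2*y) dx dy = -1.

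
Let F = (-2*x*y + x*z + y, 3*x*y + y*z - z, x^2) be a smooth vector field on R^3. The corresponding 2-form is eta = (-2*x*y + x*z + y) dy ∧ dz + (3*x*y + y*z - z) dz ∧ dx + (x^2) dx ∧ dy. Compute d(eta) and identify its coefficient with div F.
d(eta) = (3*x - 2*y + 2*z) dx ∧ dy ∧ dz; div F = 3*x - 2*y + 2*z

For a 2-form in R^3 of the form above, applying d gives a 3-form with coefficient ∂P/∂x + ∂Q/∂y + ∂R/∂z:
  ∂P/∂x = -2*y + z
  ∂Q/∂y = 3*x + z
  ∂R/∂z = 0
Sum = 3*x - 2*y + 2*z, which is exactly div F.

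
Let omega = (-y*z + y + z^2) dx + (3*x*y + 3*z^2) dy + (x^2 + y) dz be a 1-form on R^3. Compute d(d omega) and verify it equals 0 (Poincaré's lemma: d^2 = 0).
d(d omega) = 0

Step 1: d omega = sum_{i<j} (∂f_j/∂x_i - ∂f_i/∂x_j) dx_i ∧ dx_j:
  coeff of dx ∧ dy: 3*y + z - 1
  coeff of dx ∧ dz: 2*x + y - 2*z
  coeff of dy ∧ dz: 1 - 6*z
Step 2: Apply d again to each 2-form coefficient. The only possible 3-form in R^3 is dx ∧ dy ∧ dz, with coefficient
  ∂(coeff of dy∧dz)/∂x - ∂(coeff of dx∧dz)/∂y + ∂(coeff of dx∧dy)/∂z
  = ∂/∂x (1 - 6*z) - ∂/∂y (2*x + y - 2*z) + ∂/∂z (3*y + z - 1).
Each of these terms simplifies to sums of mixed partials that cancel in pairs. The result is 0 (by equality of mixed partials for smooth functions — Schwarz / Clairaut).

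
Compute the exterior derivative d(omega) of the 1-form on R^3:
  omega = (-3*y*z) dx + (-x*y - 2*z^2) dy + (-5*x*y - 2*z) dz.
d(omega) = (-y + 3*z) dx ∧ dy + (-2*y) dx ∧ dz + (-5*x + 4*z) dy ∧ dz

For a 1-form omega = sum_i f_i dx_i, the exterior derivative is
  d(omega) = sum_{i < j} (∂f_j/∂x_i - ∂f_i/∂x_j) dx_i ∧ dx_j.
  coefficient of dx ∧ dy: ∂f_2/∂x - ∂f_1/∂y = ∂(-x*y - 2*z^2)/∂x - ∂(-3*y*z)/∂y = -y + 3*z
  coefficient of dx ∧ dz: ∂f_3/∂x - ∂f_1/∂z = ∂(-5*x*y - 2*z)/∂x - ∂(-3*y*z)/∂z = -2*y
  coefficient of dy ∧ dz: ∂f_3/∂y - ∂f_2/∂z = ∂(-5*x*y - 2*z)/∂y - ∂(-x*y - 2*z^2)/∂z = -5*x + 4*z
Assembling: d(omega) = (-y + 3*z) dx ∧ dy + (-2*y) dx ∧ dz + (-5*x + 4*z) dy ∧ dz.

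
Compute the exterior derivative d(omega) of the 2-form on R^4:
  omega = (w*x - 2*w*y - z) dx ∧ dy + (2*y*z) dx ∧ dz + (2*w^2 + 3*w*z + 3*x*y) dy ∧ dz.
d(omega) = (3*y - 2*z - 1) dx ∧ dy ∧ dz + (x - 2*y) dx ∧ dy ∧ dw + (4*w + 3*z) dy ∧ dz ∧ dw

For a 2-form omega = sum_{i<j} g_{ij} dx_i ∧ dx_j, the exterior derivative is
  d(omega) = sum_{i<j} d(g_{ij}) ∧ dx_i ∧ dx_j = sum_{i<j, k} (∂g_{ij}/∂x_k) dx_k ∧ dx_i ∧ dx_j.
Expand each term, using dx_k ∧ dx_i ∧ dx_j = sgn(permutation) dx_{(a)} ∧ dx_{(b)} ∧ dx_{(c)} with (a < b < c) sorted:
  d(w*x - 2*w*y - z) includes (∂/∂z)(w*x - 2*w*y - z) dz = (-1) dz, which multiplied by dx ∧ dy gives (-1) dx ∧ dy ∧ dz
  d(w*x - 2*w*y - z) includes (∂/∂w)(w*x - 2*w*y - z) dw = (x - 2*y) dw, which multiplied by dx ∧ dy gives (x - 2*y) dx ∧ dy ∧ dw
  d(2*y*z) includes (∂/∂y)(2*y*z) dy = (2*z) dy, which multiplied by dx ∧ dz gives (-2*z) dx ∧ dy ∧ dz
  d(2*w^2 + 3*w*z + 3*x*y) includes (∂/∂x)(2*w^2 + 3*w*z + 3*x*y) dx = (3*y) dx, which multiplied by dy ∧ dz gives (3*y) dx ∧ dy ∧ dz
  d(2*w^2 + 3*w*z + 3*x*y) includes (∂/∂w)(2*w^2 + 3*w*z + 3*x*y) dw = (4*w + 3*z) dw, which multiplied by dy ∧ dz gives (4*w + 3*z) dy ∧ dz ∧ dw
Collecting like 3-forms: d(omega) = (3*y - 2*z - 1) dx ∧ dy ∧ dz + (x - 2*y) dx ∧ dy ∧ dw + (4*w + 3*z) dy ∧ dz ∧ dw.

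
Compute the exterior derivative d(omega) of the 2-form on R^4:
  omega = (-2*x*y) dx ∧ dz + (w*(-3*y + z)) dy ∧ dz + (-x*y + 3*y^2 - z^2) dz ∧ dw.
d(omega) = (2*x) dx ∧ dy ∧ dz + (-x + 3*y + z) dy ∧ dz ∧ dw + (-y) dx ∧ dz ∧ dw

For a 2-form omega = sum_{i<j} g_{ij} dx_i ∧ dx_j, the exterior derivative is
  d(omega) = sum_{i<j} d(g_{ij}) ∧ dx_i ∧ dx_j = sum_{i<j, k} (∂g_{ij}/∂x_k) dx_k ∧ dx_i ∧ dx_j.
Expand each term, using dx_k ∧ dx_i ∧ dx_j = sgn(permutation) dx_{(a)} ∧ dx_{(b)} ∧ dx_{(c)} with (a < b < c) sorted:
  d(-2*x*y) includes (∂/∂y)(-2*x*y) dy = (-2*x) dy, which multiplied by dx ∧ dz gives (2*x) dx ∧ dy ∧ dz
  d(w*(-3*y + z)) includes (∂/∂w)(w*(-3*y + z)) dw = (-3*y + z) dw, which multiplied by dy ∧ dz gives (-3*y + z) dy ∧ dz ∧ dw
  d(-x*y + 3*y^2 - z^2) includes (∂/∂x)(-x*y + 3*y^2 - z^2) dx = (-y) dx, which multiplied by dz ∧ dw gives (-y) dx ∧ dz ∧ dw
  d(-x*y + 3*y^2 - z^2) includes (∂/∂y)(-x*y + 3*y^2 - z^2) dy = (-x + 6*y) dy, which multiplied by dz ∧ dw gives (-x + 6*y) dy ∧ dz ∧ dw
Collecting like 3-forms: d(omega) = (2*x) dx ∧ dy ∧ dz + (-x + 3*y + z) dy ∧ dz ∧ dw + (-y) dx ∧ dz ∧ dw.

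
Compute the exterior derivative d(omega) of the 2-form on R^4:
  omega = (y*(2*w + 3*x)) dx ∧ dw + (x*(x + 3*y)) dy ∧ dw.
d(omega) = (-2*w - x + 3*y) dx ∧ dy ∧ dw

For a 2-form omega = sum_{i<j} g_{ij} dx_i ∧ dx_j, the exterior derivative is
  d(omega) = sum_{i<j} d(g_{ij}) ∧ dx_i ∧ dx_j = sum_{i<j, k} (∂g_{ij}/∂x_k) dx_k ∧ dx_i ∧ dx_j.
Expand each term, using dx_k ∧ dx_i ∧ dx_j = sgn(permutation) dx_{(a)} ∧ dx_{(b)} ∧ dx_{(c)} with (a < b < c) sorted:
  d(y*(2*w + 3*x)) includes (∂/∂y)(y*(2*w + 3*x)) dy = (2*w + 3*x) dy, which multiplied by dx ∧ dw gives (-2*w - 3*x) dx ∧ dy ∧ dw
  d(x*(x + 3*y)) includes (∂/∂x)(x*(x + 3*y)) dx = (2*x + 3*y) dx, which multiplied by dy ∧ dw gives (2*x + 3*y) dx ∧ dy ∧ dw
Collecting like 3-forms: d(omega) = (-2*w - x + 3*y) dx ∧ dy ∧ dw.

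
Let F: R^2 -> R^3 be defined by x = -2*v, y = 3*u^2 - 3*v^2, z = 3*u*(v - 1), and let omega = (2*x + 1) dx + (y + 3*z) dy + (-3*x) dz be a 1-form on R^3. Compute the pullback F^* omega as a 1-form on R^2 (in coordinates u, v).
F^* omega = (18*u^3 + 54*u^2*v - 54*u^2 - 18*u*v^2 + 18*v^2 - 18*v) du + (-18*u^2*v - 54*u*v^2 + 72*u*v + 18*v^3 + 8*v - 2) dv

Using F^*(f dg) = (f ∘ F) d(g ∘ F), substitute each coordinate x_i by F_i(u, v) in f_i, and replace dx_i by d F_i = (∂F_i/∂u) du + (∂F_i/∂v) dv.
  For the x component: f_1(F) = 1 - 4*v; d F_1 = (0) du + (-2) dv
  For the y component: f_2(F) = 3*u^2 + 9*u*v - 9*u - 3*v^2; d F_2 = (6*u) du + (-6*v) dv
  For the z component: f_3(F) = 6*v; d F_3 = (3*v - 3) du + (3*u) dv
Combining and collecting du, dv coefficients:
  coeff of du: 18*u^3 + 54*u^2*v - 54*u^2 - 18*u*v^2 + 18*v^2 - 18*v
  coeff of dv: -18*u^2*v - 54*u*v^2 + 72*u*v + 18*v^3 + 8*v - 2
F^* omega = (18*u^3 + 54*u^2*v - 54*u^2 - 18*u*v^2 + 18*v^2 - 18*v) du + (-18*u^2*v - 54*u*v^2 + 72*u*v + 18*v^3 + 8*v - 2) dv.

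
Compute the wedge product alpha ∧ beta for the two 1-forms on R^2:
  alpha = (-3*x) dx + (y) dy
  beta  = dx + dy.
alpha ∧ beta = (-3*x - y) dx ∧ dy

Distribute the wedge, using dx_i ∧ dx_j = -dx_j ∧ dx_i and dx_i ∧ dx_i = 0. For each pair (i, j) with i < j, the coefficient of dx_i ∧ dx_j in alpha ∧ beta is (alpha_i * beta_j - alpha_j * beta_i). Collecting: alpha ∧ beta = (-3*x - y) dx ∧ dy.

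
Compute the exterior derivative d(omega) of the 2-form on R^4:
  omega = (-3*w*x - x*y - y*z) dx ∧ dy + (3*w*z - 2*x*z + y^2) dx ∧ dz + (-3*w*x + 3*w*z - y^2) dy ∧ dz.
d(omega) = (-3*w - 3*y) dx ∧ dy ∧ dz + (-3*x) dx ∧ dy ∧ dw + (3*z) dx ∧ dz ∧ dw + (-3*x + 3*z) dy ∧ dz ∧ dw

For a 2-form omega = sum_{i<j} g_{ij} dx_i ∧ dx_j, the exterior derivative is
  d(omega) = sum_{i<j} d(g_{ij}) ∧ dx_i ∧ dx_j = sum_{i<j, k} (∂g_{ij}/∂x_k) dx_k ∧ dx_i ∧ dx_j.
Expand each term, using dx_k ∧ dx_i ∧ dx_j = sgn(permutation) dx_{(a)} ∧ dx_{(b)} ∧ dx_{(c)} with (a < b < c) sorted:
  d(-3*w*x - x*y - y*z) includes (∂/∂z)(-3*w*x - x*y - y*z) dz = (-y) dz, which multiplied by dx ∧ dy gives (-y) dx ∧ dy ∧ dz
  d(-3*w*x - x*y - y*z) includes (∂/∂w)(-3*w*x - x*y - y*z) dw = (-3*x) dw, which multiplied by dx ∧ dy gives (-3*x) dx ∧ dy ∧ dw
  d(3*w*z - 2*x*z + y^2) includes (∂/∂y)(3*w*z - 2*x*z + y^2) dy = (2*y) dy, which multiplied by dx ∧ dz gives (-2*y) dx ∧ dy ∧ dz
  d(3*w*z - 2*x*z + y^2) includes (∂/∂w)(3*w*z - 2*x*z + y^2) dw = (3*z) dw, which multiplied by dx ∧ dz gives (3*z) dx ∧ dz ∧ dw
  d(-3*w*x + 3*w*z - y^2) includes (∂/∂x)(-3*w*x + 3*w*z - y^2) dx = (-3*w) dx, which multiplied by dy ∧ dz gives (-3*w) dx ∧ dy ∧ dz
  d(-3*w*x + 3*w*z - y^2) includes (∂/∂w)(-3*w*x + 3*w*z - y^2) dw = (-3*x + 3*z) dw, which multiplied by dy ∧ dz gives (-3*x + 3*z) dy ∧ dz ∧ dw
Collecting like 3-forms: d(omega) = (-3*w - 3*y) dx ∧ dy ∧ dz + (-3*x) dx ∧ dy ∧ dw + (3*z) dx ∧ dz ∧ dw + (-3*x + 3*z) dy ∧ dz ∧ dw.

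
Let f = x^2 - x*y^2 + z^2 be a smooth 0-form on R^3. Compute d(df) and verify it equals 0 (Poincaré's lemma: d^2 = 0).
d(df) = 0

Step 1: df = sum_i (∂f/∂x_i) dx_i = (2*x - y^2) dx + (-2*x*y) dy + (2*z) dz.
Step 2: Apply d again. Using the 1-form formula, the coefficient of dx ∧ dy in d(df) is ∂^2 f/∂x ∂y - ∂^2 f/∂y ∂x = (-2*y) - (-2*y) = 0 (equality of mixed partials for smooth f).
Similarly for dx ∧ dz and dy ∧ dz — all coefficients vanish. So d(df) = 0.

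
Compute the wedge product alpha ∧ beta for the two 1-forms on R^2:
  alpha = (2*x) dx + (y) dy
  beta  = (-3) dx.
alpha ∧ beta = (3*y) dx ∧ dy

Distribute the wedge, using dx_i ∧ dx_j = -dx_j ∧ dx_i and dx_i ∧ dx_i = 0. For each pair (i, j) with i < j, the coefficient of dx_i ∧ dx_j in alpha ∧ beta is (alpha_i * beta_j - alpha_j * beta_i). Collecting: alpha ∧ beta = (3*y) dx ∧ dy.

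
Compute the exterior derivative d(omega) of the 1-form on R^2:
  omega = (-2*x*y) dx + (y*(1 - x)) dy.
d(omega) = (2*x - y) dx ∧ dy

For a 1-form omega = sum_i f_i dx_i, the exterior derivative is
  d(omega) = sum_{i < j} (∂f_j/∂x_i - ∂f_i/∂x_j) dx_i ∧ dx_j.
  coefficient of dx ∧ dy: ∂f_2/∂x - ∂f_1/∂y = ∂(y*(1 - x))/∂x - ∂(-2*x*y)/∂y = 2*x - y
Assembling: d(omega) = (2*x - y) dx ∧ dy.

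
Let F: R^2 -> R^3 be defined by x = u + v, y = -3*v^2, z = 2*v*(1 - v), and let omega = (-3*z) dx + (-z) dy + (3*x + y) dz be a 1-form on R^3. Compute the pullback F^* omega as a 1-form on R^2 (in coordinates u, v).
F^* omega = (6*v*(v - 1)) du + (6*u*(1 - 2*v)) dv

Using F^*(f dg) = (f ∘ F) d(g ∘ F), substitute each coordinate x_i by F_i(u, v) in f_i, and replace dx_i by d F_i = (∂F_i/∂u) du + (∂F_i/∂v) dv.
  For the x component: f_1(F) = 6*v*(v - 1); d F_1 = (1) du + (1) dv
  For the y component: f_2(F) = 2*v*(v - 1); d F_2 = (0) du + (-6*v) dv
  For the z component: f_3(F) = 3*u - 3*v^2 + 3*v; d F_3 = (0) du + (2 - 4*v) dv
Combining and collecting du, dv coefficients:
  coeff of du: 6*v*(v - 1)
  coeff of dv: 6*u*(1 - 2*v)
F^* omega = (6*v*(v - 1)) du + (6*u*(1 - 2*v)) dv.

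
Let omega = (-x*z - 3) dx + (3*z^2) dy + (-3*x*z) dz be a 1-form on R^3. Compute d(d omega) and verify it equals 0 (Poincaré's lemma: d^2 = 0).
d(d omega) = 0

Step 1: d omega = sum_{i<j} (∂f_j/∂x_i - ∂f_i/∂x_j) dx_i ∧ dx_j:
  coeff of dx ∧ dy: 0
  coeff of dx ∧ dz: x - 3*z
  coeff of dy ∧ dz: -6*z
Step 2: Apply d again to each 2-form coefficient. The only possible 3-form in R^3 is dx ∧ dy ∧ dz, with coefficient
  ∂(coeff of dy∧dz)/∂x - ∂(coeff of dx∧dz)/∂y + ∂(coeff of dx∧dy)/∂z
  = ∂/∂x (-6*z) - ∂/∂y (x - 3*z) + ∂/∂z (0).
Each of these terms simplifies to sums of mixed partials that cancel in pairs. The result is 0 (by equality of mixed partials for smooth functions — Schwarz / Clairaut).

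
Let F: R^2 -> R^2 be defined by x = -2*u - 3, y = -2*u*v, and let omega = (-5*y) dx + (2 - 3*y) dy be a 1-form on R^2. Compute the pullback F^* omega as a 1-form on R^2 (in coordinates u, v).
F^* omega = (4*v*(-3*u*v - 5*u - 1)) du + (4*u*(-3*u*v - 1)) dv

Using F^*(f dg) = (f ∘ F) d(g ∘ F), substitute each coordinate x_i by F_i(u, v) in f_i, and replace dx_i by d F_i = (∂F_i/∂u) du + (∂F_i/∂v) dv.
  For the x component: f_1(F) = 10*u*v; d F_1 = (-2) du + (0) dv
  For the y component: f_2(F) = 6*u*v + 2; d F_2 = (-2*v) du + (-2*u) dv
Combining and collecting du, dv coefficients:
  coeff of du: 4*v*(-3*u*v - 5*u - 1)
  coeff of dv: 4*u*(-3*u*v - 1)
F^* omega = (4*v*(-3*u*v - 5*u - 1)) du + (4*u*(-3*u*v - 1)) dv.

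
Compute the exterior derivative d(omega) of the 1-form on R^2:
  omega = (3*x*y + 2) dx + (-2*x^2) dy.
d(omega) = (-7*x) dx ∧ dy

For a 1-form omega = sum_i f_i dx_i, the exterior derivative is
  d(omega) = sum_{i < j} (∂f_j/∂x_i - ∂f_i/∂x_j) dx_i ∧ dx_j.
  coefficient of dx ∧ dy: ∂f_2/∂x - ∂f_1/∂y = ∂(-2*x^2)/∂x - ∂(3*x*y + 2)/∂y = -7*x
Assembling: d(omega) = (-7*x) dx ∧ dy.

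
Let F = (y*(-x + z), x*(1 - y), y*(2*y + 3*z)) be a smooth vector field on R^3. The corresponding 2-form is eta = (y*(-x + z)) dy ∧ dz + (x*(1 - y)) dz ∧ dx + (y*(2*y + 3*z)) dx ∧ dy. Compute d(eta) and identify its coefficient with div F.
d(eta) = (-x + 2*y) dx ∧ dy ∧ dz; div F = -x + 2*y

For a 2-form in R^3 of the form above, applying d gives a 3-form with coefficient ∂P/∂x + ∂Q/∂y + ∂R/∂z:
  ∂P/∂x = -y
  ∂Q/∂y = -x
  ∂R/∂z = 3*y
Sum = -x + 2*y, which is exactly div F.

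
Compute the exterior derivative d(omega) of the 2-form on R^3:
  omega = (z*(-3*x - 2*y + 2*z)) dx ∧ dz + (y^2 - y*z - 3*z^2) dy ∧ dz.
d(omega) = (2*z) dx ∧ dy ∧ dz

For a 2-form omega = sum_{i<j} g_{ij} dx_i ∧ dx_j, the exterior derivative is
  d(omega) = sum_{i<j} d(g_{ij}) ∧ dx_i ∧ dx_j = sum_{i<j, k} (∂g_{ij}/∂x_k) dx_k ∧ dx_i ∧ dx_j.
Expand each term, using dx_k ∧ dx_i ∧ dx_j = sgn(permutation) dx_{(a)} ∧ dx_{(b)} ∧ dx_{(c)} with (a < b < c) sorted:
  d(z*(-3*x - 2*y + 2*z)) includes (∂/∂y)(z*(-3*x - 2*y + 2*z)) dy = (-2*z) dy, which multiplied by dx ∧ dz gives (2*z) dx ∧ dy ∧ dz
Collecting like 3-forms: d(omega) = (2*z) dx ∧ dy ∧ dz.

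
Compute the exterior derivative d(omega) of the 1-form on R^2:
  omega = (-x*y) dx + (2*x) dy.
d(omega) = (x + 2) dx ∧ dy

For a 1-form omega = sum_i f_i dx_i, the exterior derivative is
  d(omega) = sum_{i < j} (∂f_j/∂x_i - ∂f_i/∂x_j) dx_i ∧ dx_j.
  coefficient of dx ∧ dy: ∂f_2/∂x - ∂f_1/∂y = ∂(2*x)/∂x - ∂(-x*y)/∂y = x + 2
Assembling: d(omega) = (x + 2) dx ∧ dy.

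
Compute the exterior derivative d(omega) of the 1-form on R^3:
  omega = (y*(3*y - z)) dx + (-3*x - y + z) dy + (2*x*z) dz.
d(omega) = (-6*y + z - 3) dx ∧ dy + (y + 2*z) dx ∧ dz + (-1) dy ∧ dz

For a 1-form omega = sum_i f_i dx_i, the exterior derivative is
  d(omega) = sum_{i < j} (∂f_j/∂x_i - ∂f_i/∂x_j) dx_i ∧ dx_j.
  coefficient of dx ∧ dy: ∂f_2/∂x - ∂f_1/∂y = ∂(-3*x - y + z)/∂x - ∂(y*(3*y - z))/∂y = -6*y + z - 3
  coefficient of dx ∧ dz: ∂f_3/∂x - ∂f_1/∂z = ∂(2*x*z)/∂x - ∂(y*(3*y - z))/∂z = y + 2*z
  coefficient of dy ∧ dz: ∂f_3/∂y - ∂f_2/∂z = ∂(2*x*z)/∂y - ∂(-3*x - y + z)/∂z = -1
Assembling: d(omega) = (-6*y + z - 3) dx ∧ dy + (y + 2*z) dx ∧ dz + (-1) dy ∧ dz.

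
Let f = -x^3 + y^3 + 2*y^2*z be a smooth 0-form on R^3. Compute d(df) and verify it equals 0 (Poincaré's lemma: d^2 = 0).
d(df) = 0

Step 1: df = sum_i (∂f/∂x_i) dx_i = (-3*x^2) dx + (y*(3*y + 4*z)) dy + (2*y^2) dz.
Step 2: Apply d again. Using the 1-form formula, the coefficient of dx ∧ dy in d(df) is ∂^2 f/∂x ∂y - ∂^2 f/∂y ∂x = (0) - (0) = 0 (equality of mixed partials for smooth f).
Similarly for dx ∧ dz and dy ∧ dz — all coefficients vanish. So d(df) = 0.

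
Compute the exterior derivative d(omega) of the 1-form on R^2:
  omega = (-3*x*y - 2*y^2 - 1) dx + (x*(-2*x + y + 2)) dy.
d(omega) = (-x + 5*y + 2) dx ∧ dy

For a 1-form omega = sum_i f_i dx_i, the exterior derivative is
  d(omega) = sum_{i < j} (∂f_j/∂x_i - ∂f_i/∂x_j) dx_i ∧ dx_j.
  coefficient of dx ∧ dy: ∂f_2/∂x - ∂f_1/∂y = ∂(x*(-2*x + y + 2))/∂x - ∂(-3*x*y - 2*y^2 - 1)/∂y = -x + 5*y + 2
Assembling: d(omega) = (-x + 5*y + 2) dx ∧ dy.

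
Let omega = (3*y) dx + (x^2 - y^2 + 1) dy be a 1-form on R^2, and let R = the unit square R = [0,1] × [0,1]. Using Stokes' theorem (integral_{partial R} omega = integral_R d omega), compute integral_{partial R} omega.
integral_(partial R) omega = -2

Stokes: integral_partial_R omega = integral_R d omega with d omega = (∂Q/∂x - ∂P/∂y) dx ∧ dy.
  ∂Q/∂x = 2*x
  ∂P/∂y = 3
  integrand = ∂Q/∂x - ∂P/∂y = 2*x - 3.
Integrating over R: integral_0^1 integral_0^1 (2*x - 3) dx dy = -2.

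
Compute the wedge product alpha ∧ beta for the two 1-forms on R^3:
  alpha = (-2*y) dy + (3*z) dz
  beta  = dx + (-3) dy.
alpha ∧ beta = (2*y) dx ∧ dy + (-3*z) dx ∧ dz + (9*z) dy ∧ dz

Distribute the wedge, using dx_i ∧ dx_j = -dx_j ∧ dx_i and dx_i ∧ dx_i = 0. For each pair (i, j) with i < j, the coefficient of dx_i ∧ dx_j in alpha ∧ beta is (alpha_i * beta_j - alpha_j * beta_i). Collecting: alpha ∧ beta = (2*y) dx ∧ dy + (-3*z) dx ∧ dz + (9*z) dy ∧ dz.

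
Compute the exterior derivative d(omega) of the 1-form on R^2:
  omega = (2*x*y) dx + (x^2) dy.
d(omega) = 0

For a 1-form omega = sum_i f_i dx_i, the exterior derivative is
  d(omega) = sum_{i < j} (∂f_j/∂x_i - ∂f_i/∂x_j) dx_i ∧ dx_j.

Assembling: d(omega) = 0.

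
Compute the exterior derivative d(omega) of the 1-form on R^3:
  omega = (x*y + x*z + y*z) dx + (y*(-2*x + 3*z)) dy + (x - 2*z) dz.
d(omega) = (-x - 2*y - z) dx ∧ dy + (-x - y + 1) dx ∧ dz + (-3*y) dy ∧ dz

For a 1-form omega = sum_i f_i dx_i, the exterior derivative is
  d(omega) = sum_{i < j} (∂f_j/∂x_i - ∂f_i/∂x_j) dx_i ∧ dx_j.
  coefficient of dx ∧ dy: ∂f_2/∂x - ∂f_1/∂y = ∂(y*(-2*x + 3*z))/∂x - ∂(x*y + x*z + y*z)/∂y = -x - 2*y - z
  coefficient of dx ∧ dz: ∂f_3/∂x - ∂f_1/∂z = ∂(x - 2*z)/∂x - ∂(x*y + x*z + y*z)/∂z = -x - y + 1
  coefficient of dy ∧ dz: ∂f_3/∂y - ∂f_2/∂z = ∂(x - 2*z)/∂y - ∂(y*(-2*x + 3*z))/∂z = -3*y
Assembling: d(omega) = (-x - 2*y - z) dx ∧ dy + (-x - y + 1) dx ∧ dz + (-3*y) dy ∧ dz.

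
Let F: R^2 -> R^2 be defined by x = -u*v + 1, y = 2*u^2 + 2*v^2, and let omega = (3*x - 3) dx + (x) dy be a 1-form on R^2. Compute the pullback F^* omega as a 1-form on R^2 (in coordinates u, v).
F^* omega = (u*(-4*u*v + 3*v^2 + 4)) du + (v*(3*u^2 - 4*u*v + 4)) dv

Using F^*(f dg) = (f ∘ F) d(g ∘ F), substitute each coordinate x_i by F_i(u, v) in f_i, and replace dx_i by d F_i = (∂F_i/∂u) du + (∂F_i/∂v) dv.
  For the x component: f_1(F) = -3*u*v; d F_1 = (-v) du + (-u) dv
  For the y component: f_2(F) = -u*v + 1; d F_2 = (4*u) du + (4*v) dv
Combining and collecting du, dv coefficients:
  coeff of du: u*(-4*u*v + 3*v^2 + 4)
  coeff of dv: v*(3*u^2 - 4*u*v + 4)
F^* omega = (u*(-4*u*v + 3*v^2 + 4)) du + (v*(3*u^2 - 4*u*v + 4)) dv.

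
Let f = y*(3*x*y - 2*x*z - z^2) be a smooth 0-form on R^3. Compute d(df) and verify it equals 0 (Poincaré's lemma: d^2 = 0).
d(df) = 0

Step 1: df = sum_i (∂f/∂x_i) dx_i = (y*(3*y - 2*z)) dx + (6*x*y - 2*x*z - z^2) dy + (2*y*(-x - z)) dz.
Step 2: Apply d again. Using the 1-form formula, the coefficient of dx ∧ dy in d(df) is ∂^2 f/∂x ∂y - ∂^2 f/∂y ∂x = (6*y - 2*z) - (6*y - 2*z) = 0 (equality of mixed partials for smooth f).
Similarly for dx ∧ dz and dy ∧ dz — all coefficients vanish. So d(df) = 0.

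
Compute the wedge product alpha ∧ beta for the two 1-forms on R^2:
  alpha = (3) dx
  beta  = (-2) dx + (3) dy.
alpha ∧ beta = (9) dx ∧ dy

Distribute the wedge, using dx_i ∧ dx_j = -dx_j ∧ dx_i and dx_i ∧ dx_i = 0. For each pair (i, j) with i < j, the coefficient of dx_i ∧ dx_j in alpha ∧ beta is (alpha_i * beta_j - alpha_j * beta_i). Collecting: alpha ∧ beta = (9) dx ∧ dy.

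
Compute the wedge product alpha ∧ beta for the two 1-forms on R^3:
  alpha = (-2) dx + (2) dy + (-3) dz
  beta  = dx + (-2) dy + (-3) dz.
alpha ∧ beta = (2) dx ∧ dy + (9) dx ∧ dz + (-12) dy ∧ dz

Distribute the wedge, using dx_i ∧ dx_j = -dx_j ∧ dx_i and dx_i ∧ dx_i = 0. For each pair (i, j) with i < j, the coefficient of dx_i ∧ dx_j in alpha ∧ beta is (alpha_i * beta_j - alpha_j * beta_i). Collecting: alpha ∧ beta = (2) dx ∧ dy + (9) dx ∧ dz + (-12) dy ∧ dz.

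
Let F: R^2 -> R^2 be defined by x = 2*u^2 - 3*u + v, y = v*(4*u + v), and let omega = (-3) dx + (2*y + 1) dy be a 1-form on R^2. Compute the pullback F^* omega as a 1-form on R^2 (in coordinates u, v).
F^* omega = (32*u*v^2 - 12*u + 8*v^3 + 4*v + 9) du + (32*u^2*v + 24*u*v^2 + 4*u + 4*v^3 + 2*v - 3) dv

Using F^*(f dg) = (f ∘ F) d(g ∘ F), substitute each coordinate x_i by F_i(u, v) in f_i, and replace dx_i by d F_i = (∂F_i/∂u) du + (∂F_i/∂v) dv.
  For the x component: f_1(F) = -3; d F_1 = (4*u - 3) du + (1) dv
  For the y component: f_2(F) = 8*u*v + 2*v^2 + 1; d F_2 = (4*v) du + (4*u + 2*v) dv
Combining and collecting du, dv coefficients:
  coeff of du: 32*u*v^2 - 12*u + 8*v^3 + 4*v + 9
  coeff of dv: 32*u^2*v + 24*u*v^2 + 4*u + 4*v^3 + 2*v - 3
F^* omega = (32*u*v^2 - 12*u + 8*v^3 + 4*v + 9) du + (32*u^2*v + 24*u*v^2 + 4*u + 4*v^3 + 2*v - 3) dv.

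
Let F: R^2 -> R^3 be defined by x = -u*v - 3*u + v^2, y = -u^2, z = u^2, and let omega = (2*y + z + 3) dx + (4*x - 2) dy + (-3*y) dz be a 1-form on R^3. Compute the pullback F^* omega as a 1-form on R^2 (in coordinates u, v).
F^* omega = (6*u^3 + 9*u^2*v + 27*u^2 - 8*u*v^2 + 4*u - 3*v - 9) du + (u^3 - 2*u^2*v - 3*u + 6*v) dv

Using F^*(f dg) = (f ∘ F) d(g ∘ F), substitute each coordinate x_i by F_i(u, v) in f_i, and replace dx_i by d F_i = (∂F_i/∂u) du + (∂F_i/∂v) dv.
  For the x component: f_1(F) = 3 - u^2; d F_1 = (-v - 3) du + (-u + 2*v) dv
  For the y component: f_2(F) = -4*u*v - 12*u + 4*v^2 - 2; d F_2 = (-2*u) du + (0) dv
  For the z component: f_3(F) = 3*u^2; d F_3 = (2*u) du + (0) dv
Combining and collecting du, dv coefficients:
  coeff of du: 6*u^3 + 9*u^2*v + 27*u^2 - 8*u*v^2 + 4*u - 3*v - 9
  coeff of dv: u^3 - 2*u^2*v - 3*u + 6*v
F^* omega = (6*u^3 + 9*u^2*v + 27*u^2 - 8*u*v^2 + 4*u - 3*v - 9) du + (u^3 - 2*u^2*v - 3*u + 6*v) dv.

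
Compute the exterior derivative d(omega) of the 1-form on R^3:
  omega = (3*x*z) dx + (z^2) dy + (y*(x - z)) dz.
d(omega) = (-3*x + y) dx ∧ dz + (x - 3*z) dy ∧ dz

For a 1-form omega = sum_i f_i dx_i, the exterior derivative is
  d(omega) = sum_{i < j} (∂f_j/∂x_i - ∂f_i/∂x_j) dx_i ∧ dx_j.
  coefficient of dx ∧ dz: ∂f_3/∂x - ∂f_1/∂z = ∂(y*(x - z))/∂x - ∂(3*x*z)/∂z = -3*x + y
  coefficient of dy ∧ dz: ∂f_3/∂y - ∂f_2/∂z = ∂(y*(x - z))/∂y - ∂(z^2)/∂z = x - 3*z
Assembling: d(omega) = (-3*x + y) dx ∧ dz + (x - 3*z) dy ∧ dz.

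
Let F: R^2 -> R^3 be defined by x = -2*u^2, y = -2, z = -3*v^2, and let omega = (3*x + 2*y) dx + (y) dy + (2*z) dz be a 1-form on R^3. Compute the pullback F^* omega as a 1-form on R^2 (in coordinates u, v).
F^* omega = (24*u^3 + 16*u) du + (36*v^3) dv

Using F^*(f dg) = (f ∘ F) d(g ∘ F), substitute each coordinate x_i by F_i(u, v) in f_i, and replace dx_i by d F_i = (∂F_i/∂u) du + (∂F_i/∂v) dv.
  For the x component: f_1(F) = -6*u^2 - 4; d F_1 = (-4*u) du + (0) dv
  For the y component: f_2(F) = -2; d F_2 = (0) du + (0) dv
  For the z component: f_3(F) = -6*v^2; d F_3 = (0) du + (-6*v) dv
Combining and collecting du, dv coefficients:
  coeff of du: 24*u^3 + 16*u
  coeff of dv: 36*v^3
F^* omega = (24*u^3 + 16*u) du + (36*v^3) dv.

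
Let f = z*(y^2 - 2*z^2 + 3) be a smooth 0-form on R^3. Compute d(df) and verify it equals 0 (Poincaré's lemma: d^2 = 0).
d(df) = 0

Step 1: df = sum_i (∂f/∂x_i) dx_i = (0) dx + (2*y*z) dy + (y^2 - 6*z^2 + 3) dz.
Step 2: Apply d again. Using the 1-form formula, the coefficient of dx ∧ dy in d(df) is ∂^2 f/∂x ∂y - ∂^2 f/∂y ∂x = (0) - (0) = 0 (equality of mixed partials for smooth f).
Similarly for dx ∧ dz and dy ∧ dz — all coefficients vanish. So d(df) = 0.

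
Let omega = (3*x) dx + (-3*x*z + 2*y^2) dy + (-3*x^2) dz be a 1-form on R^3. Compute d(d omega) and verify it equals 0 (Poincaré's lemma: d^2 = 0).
d(d omega) = 0

Step 1: d omega = sum_{i<j} (∂f_j/∂x_i - ∂f_i/∂x_j) dx_i ∧ dx_j:
  coeff of dx ∧ dy: -3*z
  coeff of dx ∧ dz: -6*x
  coeff of dy ∧ dz: 3*x
Step 2: Apply d again to each 2-form coefficient. The only possible 3-form in R^3 is dx ∧ dy ∧ dz, with coefficient
  ∂(coeff of dy∧dz)/∂x - ∂(coeff of dx∧dz)/∂y + ∂(coeff of dx∧dy)/∂z
  = ∂/∂x (3*x) - ∂/∂y (-6*x) + ∂/∂z (-3*z).
Each of these terms simplifies to sums of mixed partials that cancel in pairs. The result is 0 (by equality of mixed partials for smooth functions — Schwarz / Clairaut).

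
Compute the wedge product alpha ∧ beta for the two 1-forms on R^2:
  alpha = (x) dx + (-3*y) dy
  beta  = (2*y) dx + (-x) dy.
alpha ∧ beta = (-x^2 + 6*y^2) dx ∧ dy

Distribute the wedge, using dx_i ∧ dx_j = -dx_j ∧ dx_i and dx_i ∧ dx_i = 0. For each pair (i, j) with i < j, the coefficient of dx_i ∧ dx_j in alpha ∧ beta is (alpha_i * beta_j - alpha_j * beta_i). Collecting: alpha ∧ beta = (-x^2 + 6*y^2) dx ∧ dy.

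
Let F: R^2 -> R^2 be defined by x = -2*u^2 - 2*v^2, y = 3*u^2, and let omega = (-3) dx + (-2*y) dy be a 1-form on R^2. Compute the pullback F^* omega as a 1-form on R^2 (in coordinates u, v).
F^* omega = (-36*u^3 + 12*u) du + (12*v) dv

Using F^*(f dg) = (f ∘ F) d(g ∘ F), substitute each coordinate x_i by F_i(u, v) in f_i, and replace dx_i by d F_i = (∂F_i/∂u) du + (∂F_i/∂v) dv.
  For the x component: f_1(F) = -3; d F_1 = (-4*u) du + (-4*v) dv
  For the y component: f_2(F) = -6*u^2; d F_2 = (6*u) du + (0) dv
Combining and collecting du, dv coefficients:
  coeff of du: -36*u^3 + 12*u
  coeff of dv: 12*v
F^* omega = (-36*u^3 + 12*u) du + (12*v) dv.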